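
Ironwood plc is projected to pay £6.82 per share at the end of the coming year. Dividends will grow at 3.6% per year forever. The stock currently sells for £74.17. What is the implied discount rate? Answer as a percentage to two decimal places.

12.80%

Rearranging the constant-growth DDM: r = D₁/P₀ + g.
r = 6.8200 / 74.17 + 0.036 = 0.09195 + 0.036 = 0.12795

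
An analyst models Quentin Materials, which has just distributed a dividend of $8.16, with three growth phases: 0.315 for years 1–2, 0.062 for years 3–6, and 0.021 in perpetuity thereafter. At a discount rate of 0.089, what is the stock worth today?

Three-stage DDM. Project D₁…D_6; terminal Gordon value at t=6 with g = 0.021; discount at r = 0.089.
D_1 = 10.7304
D_2 = 14.1105
D_3 = 14.9853
D_4 = 15.9144
D_5 = 16.9011
D_6 = 17.9490
TV_6 = 18.3259/(0.089−0.021) = 269.4986
P₀ = Σ Dₜ/(1+r)ᵗ + TV_6/(1+r)^6 = 228.0479

$228.05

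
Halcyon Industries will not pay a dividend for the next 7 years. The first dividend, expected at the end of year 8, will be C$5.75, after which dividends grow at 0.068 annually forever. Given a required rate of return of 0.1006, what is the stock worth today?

Deferred-dividend DDM. At t=7 the remaining stream is a growing perpetuity with first payment D_8 = 5.75.
V_7 = D_8/(r−g) = 5.75/(0.1006−0.068) = 176.3804
P₀ = V_7/(1+r)^7 = 176.3804/(1+0.1006)^7 = 90.1662

C$90.17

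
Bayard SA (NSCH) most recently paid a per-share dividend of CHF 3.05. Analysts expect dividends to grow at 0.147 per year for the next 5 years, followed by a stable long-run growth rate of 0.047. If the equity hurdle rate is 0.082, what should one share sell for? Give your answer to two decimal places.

Two-stage DDM. Project D₁…D_5 at 0.147, terminal growth 0.047, discount at r = 0.082.
D_1 = 3.4983
D_2 = 4.0126
D_3 = 4.6025
D_4 = 5.2790
D_5 = 6.0550
Terminal value at t=5: TV = D_6/(r−g) = 6.3396/(0.082−0.047) = 181.1322
P₀ = 3.4983/(1+0.082)^1 + 4.0126/(1+0.082)^2 + 4.6025/(1+0.082)^3 + 5.2790/(1+0.082)^4 + 6.0550/(1+0.082)^5 + 181.1322/(1+0.082)^5 = 140.3691

CHF 140.37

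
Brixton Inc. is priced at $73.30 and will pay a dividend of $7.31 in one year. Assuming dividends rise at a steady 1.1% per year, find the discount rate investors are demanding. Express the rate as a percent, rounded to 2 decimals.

Rearranging the constant-growth DDM: r = D₁/P₀ + g.
r = 7.3100 / 73.30 + 0.011 = 0.09973 + 0.011 = 0.11073

11.07%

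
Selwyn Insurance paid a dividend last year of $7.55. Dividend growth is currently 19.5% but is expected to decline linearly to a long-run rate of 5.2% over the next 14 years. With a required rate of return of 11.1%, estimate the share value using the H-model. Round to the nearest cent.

H-model: P₀ = D₀[(1+g_L) + H(g_S−g_L)]/(r−g_L), with H = 14/2 = 7.
P₀ = 7.55 × [(1+0.052) + 7×(0.195−0.052)] / (0.111−0.052)
   = 7.55 × 2.0530 / 0.059 = 262.7144

$262.71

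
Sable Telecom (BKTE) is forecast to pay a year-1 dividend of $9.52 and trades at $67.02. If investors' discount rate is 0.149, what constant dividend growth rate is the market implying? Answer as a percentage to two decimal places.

0.70%

From P₀ = D₁/(r − g), the implied growth is g = r − D₁/P₀.
g = 0.149 − 9.52/67.02 = 0.149 − 0.14205 = 0.00695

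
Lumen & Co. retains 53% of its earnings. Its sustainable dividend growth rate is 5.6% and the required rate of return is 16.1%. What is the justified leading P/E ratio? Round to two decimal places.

4.48

Payout ratio b = 1 − 0.53 = 0.47.
Justified leading P/E = b/(r−g) = 0.47/(0.161−0.056) = 4.4762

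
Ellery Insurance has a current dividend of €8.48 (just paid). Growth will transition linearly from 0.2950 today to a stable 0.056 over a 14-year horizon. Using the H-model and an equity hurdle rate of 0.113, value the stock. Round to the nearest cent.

H-model: P₀ = D₀[(1+g_L) + H(g_S−g_L)]/(r−g_L), with H = 14/2 = 7.
P₀ = 8.48 × [(1+0.056) + 7×(0.295−0.056)] / (0.113−0.056)
   = 8.48 × 2.7290 / 0.057 = 405.9986

€406.00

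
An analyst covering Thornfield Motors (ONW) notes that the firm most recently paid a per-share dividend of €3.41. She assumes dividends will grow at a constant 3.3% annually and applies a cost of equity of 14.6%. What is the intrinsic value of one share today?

Gordon growth model: P₀ = D₁/(r − g). D₁ = 3.41 × (1 + 0.033) = 3.5225.
P₀ = 3.5225 / (0.146 − 0.033) = 3.5225 / 0.113 = 31.1728

€31.17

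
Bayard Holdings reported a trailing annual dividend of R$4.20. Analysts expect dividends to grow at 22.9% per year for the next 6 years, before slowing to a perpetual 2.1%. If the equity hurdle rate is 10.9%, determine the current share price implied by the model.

R$126.93

Two-stage DDM. Project D₁…D_6 at 0.229, terminal growth 0.021, discount at r = 0.109.
D_1 = 5.1618
D_2 = 6.3439
D_3 = 7.7966
D_4 = 9.5820
D_5 = 11.7763
D_6 = 14.4731
Terminal value at t=6: TV = D_7/(r−g) = 14.7770/(0.109−0.021) = 167.9205
P₀ = 5.1618/(1+0.109)^1 + 6.3439/(1+0.109)^2 + 7.7966/(1+0.109)^3 + 9.5820/(1+0.109)^4 + 11.7763/(1+0.109)^5 + 14.4731/(1+0.109)^6 + 167.9205/(1+0.109)^6 = 126.9276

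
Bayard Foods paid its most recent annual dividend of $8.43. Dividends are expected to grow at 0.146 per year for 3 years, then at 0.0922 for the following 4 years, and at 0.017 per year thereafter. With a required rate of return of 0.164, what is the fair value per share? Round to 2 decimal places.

Three-stage DDM. Project D₁…D_7; terminal Gordon value at t=7 with g = 0.017; discount at r = 0.164.
D_1 = 9.6608
D_2 = 11.0713
D_3 = 12.6877
D_4 = 13.8575
D_5 = 15.1351
D_6 = 16.5306
D_7 = 18.0547
TV_7 = 18.3616/(0.164−0.017) = 124.9090
P₀ = Σ Dₜ/(1+r)ᵗ + TV_7/(1+r)^7 = 95.1742

$95.17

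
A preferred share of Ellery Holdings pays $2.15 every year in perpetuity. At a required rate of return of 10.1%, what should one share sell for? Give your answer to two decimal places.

Zero-growth DDM (perpetuity): P₀ = D/r = 2.15 / 0.101 = 21.2871

$21.29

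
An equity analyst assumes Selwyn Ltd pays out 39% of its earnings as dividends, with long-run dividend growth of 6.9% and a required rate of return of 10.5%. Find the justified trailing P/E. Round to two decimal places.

11.58

Justified trailing P/E = b(1+g)/(r−g) = 0.39×(1+0.069)/(0.105−0.069) = 11.5808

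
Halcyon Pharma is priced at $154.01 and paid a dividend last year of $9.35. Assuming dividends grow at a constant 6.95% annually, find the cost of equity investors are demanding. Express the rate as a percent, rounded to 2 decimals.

Rearranging the constant-growth DDM: r = D₁/P₀ + g.
D₁ = 9.35 × (1 + 0.0695) = 9.9998.
r = 9.9998 / 154.01 + 0.0695 = 0.06493 + 0.0695 = 0.13443

13.44%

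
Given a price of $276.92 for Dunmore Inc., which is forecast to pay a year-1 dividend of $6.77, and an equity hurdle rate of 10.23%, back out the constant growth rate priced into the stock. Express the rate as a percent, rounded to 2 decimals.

From P₀ = D₁/(r − g), the implied growth is g = r − D₁/P₀.
g = 0.1023 − 6.77/276.92 = 0.1023 − 0.02445 = 0.07785

7.79%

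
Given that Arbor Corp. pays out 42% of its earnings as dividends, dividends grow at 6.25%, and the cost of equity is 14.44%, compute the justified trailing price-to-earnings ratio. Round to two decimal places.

Justified trailing P/E = b(1+g)/(r−g) = 0.42×(1+0.0625)/(0.1444−0.0625) = 5.4487

5.45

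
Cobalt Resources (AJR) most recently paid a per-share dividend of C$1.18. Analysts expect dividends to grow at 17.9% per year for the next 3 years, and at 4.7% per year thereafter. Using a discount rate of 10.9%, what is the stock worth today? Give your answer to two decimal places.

C$27.95

Two-stage DDM. Project D₁…D_3 at 0.179, terminal growth 0.047, discount at r = 0.109.
D_1 = 1.3912
D_2 = 1.6402
D_3 = 1.9339
Terminal value at t=3: TV = D_4/(r−g) = 2.0247/(0.109−0.047) = 32.6572
P₀ = 1.3912/(1+0.109)^1 + 1.6402/(1+0.109)^2 + 1.9339/(1+0.109)^3 + 32.6572/(1+0.109)^3 = 27.9493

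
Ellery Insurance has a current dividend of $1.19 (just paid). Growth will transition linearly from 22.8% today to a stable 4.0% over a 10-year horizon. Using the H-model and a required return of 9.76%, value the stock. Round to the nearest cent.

$40.91

H-model: P₀ = D₀[(1+g_L) + H(g_S−g_L)]/(r−g_L), with H = 10/2 = 5.
P₀ = 1.19 × [(1+0.04) + 5×(0.228−0.04)] / (0.0976−0.04)
   = 1.19 × 1.9800 / 0.0576 = 40.9062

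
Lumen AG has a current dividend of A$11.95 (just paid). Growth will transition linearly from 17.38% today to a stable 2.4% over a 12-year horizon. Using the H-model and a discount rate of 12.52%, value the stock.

H-model: P₀ = D₀[(1+g_L) + H(g_S−g_L)]/(r−g_L), with H = 12/2 = 6.
P₀ = 11.95 × [(1+0.024) + 6×(0.1738−0.024)] / (0.1252−0.024)
   = 11.95 × 1.9228 / 0.1012 = 227.0500

A$227.05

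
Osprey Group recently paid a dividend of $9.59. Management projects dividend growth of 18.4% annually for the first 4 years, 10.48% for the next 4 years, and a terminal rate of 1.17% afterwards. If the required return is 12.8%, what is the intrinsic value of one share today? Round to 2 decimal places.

Three-stage DDM. Project D₁…D_8; terminal Gordon value at t=8 with g = 0.0117; discount at r = 0.128.
D_1 = 11.3546
D_2 = 13.4438
D_3 = 15.9175
D_4 = 18.8463
D_5 = 20.8214
D_6 = 23.0034
D_7 = 25.4142
D_8 = 28.0776
TV_8 = 28.4061/(0.128−0.0117) = 244.2486
P₀ = Σ Dₜ/(1+r)ᵗ + TV_8/(1+r)^8 = 180.7695

$180.77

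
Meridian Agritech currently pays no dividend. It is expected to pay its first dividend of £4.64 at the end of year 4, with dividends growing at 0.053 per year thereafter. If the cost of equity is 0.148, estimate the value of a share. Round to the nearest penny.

£32.28

Deferred-dividend DDM. At t=3 the remaining stream is a growing perpetuity with first payment D_4 = 4.64.
V_3 = D_4/(r−g) = 4.64/(0.148−0.053) = 48.8421
P₀ = V_3/(1+r)^3 = 48.8421/(1+0.148)^3 = 32.2826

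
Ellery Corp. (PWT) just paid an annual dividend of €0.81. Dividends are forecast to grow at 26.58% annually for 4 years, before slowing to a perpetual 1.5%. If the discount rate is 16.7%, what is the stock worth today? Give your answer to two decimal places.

Two-stage DDM. Project D₁…D_4 at 0.2658, terminal growth 0.015, discount at r = 0.167.
D_1 = 1.0253
D_2 = 1.2978
D_3 = 1.6428
D_4 = 2.0794
Terminal value at t=4: TV = D_5/(r−g) = 2.1106/(0.167−0.015) = 13.8857
P₀ = 1.0253/(1+0.167)^1 + 1.2978/(1+0.167)^2 + 1.6428/(1+0.167)^3 + 2.0794/(1+0.167)^4 + 13.8857/(1+0.167)^4 = 11.4729

€11.47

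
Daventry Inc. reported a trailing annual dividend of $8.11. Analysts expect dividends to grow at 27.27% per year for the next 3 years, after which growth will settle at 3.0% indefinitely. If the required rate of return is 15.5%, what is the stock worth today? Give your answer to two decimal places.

$119.04

Two-stage DDM. Project D₁…D_3 at 0.2727, terminal growth 0.03, discount at r = 0.155.
D_1 = 10.3216
D_2 = 13.1363
D_3 = 16.7186
Terminal value at t=3: TV = D_4/(r−g) = 17.2201/(0.155−0.03) = 137.7610
P₀ = 10.3216/(1+0.155)^1 + 13.1363/(1+0.155)^2 + 16.7186/(1+0.155)^3 + 137.7610/(1+0.155)^3 = 119.0429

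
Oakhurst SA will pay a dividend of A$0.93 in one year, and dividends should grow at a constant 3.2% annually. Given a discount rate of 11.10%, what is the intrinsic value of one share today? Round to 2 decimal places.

Gordon growth model: P₀ = D₁/(r − g), with D₁ = 0.93 given directly.
P₀ = 0.9300 / (0.111 − 0.032) = 0.9300 / 0.079 = 11.7722

A$11.77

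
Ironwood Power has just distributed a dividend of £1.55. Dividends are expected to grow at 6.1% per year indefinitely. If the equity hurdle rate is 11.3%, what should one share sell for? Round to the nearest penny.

£31.63

Gordon growth model: P₀ = D₁/(r − g). D₁ = 1.55 × (1 + 0.061) = 1.6445.
P₀ = 1.6445 / (0.113 − 0.061) = 1.6445 / 0.052 = 31.6260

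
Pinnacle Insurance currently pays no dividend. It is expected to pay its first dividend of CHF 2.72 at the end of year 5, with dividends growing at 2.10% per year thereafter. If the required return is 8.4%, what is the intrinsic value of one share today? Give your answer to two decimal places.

Deferred-dividend DDM. At t=4 the remaining stream is a growing perpetuity with first payment D_5 = 2.72.
V_4 = D_5/(r−g) = 2.72/(0.084−0.021) = 43.1746
P₀ = V_4/(1+r)^4 = 43.1746/(1+0.084)^4 = 31.2688

CHF 31.27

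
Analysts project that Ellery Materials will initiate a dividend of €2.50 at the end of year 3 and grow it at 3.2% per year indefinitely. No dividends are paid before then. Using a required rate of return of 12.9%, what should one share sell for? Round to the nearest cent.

€20.22

Deferred-dividend DDM. At t=2 the remaining stream is a growing perpetuity with first payment D_3 = 2.50.
V_2 = D_3/(r−g) = 2.50/(0.129−0.032) = 25.7732
P₀ = V_2/(1+r)^2 = 25.7732/(1+0.129)^2 = 20.2200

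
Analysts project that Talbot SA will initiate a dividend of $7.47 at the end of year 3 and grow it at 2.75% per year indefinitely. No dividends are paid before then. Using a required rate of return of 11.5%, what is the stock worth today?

$68.67

Deferred-dividend DDM. At t=2 the remaining stream is a growing perpetuity with first payment D_3 = 7.47.
V_2 = D_3/(r−g) = 7.47/(0.115−0.0275) = 85.3714
P₀ = V_2/(1+r)^2 = 85.3714/(1+0.115)^2 = 68.6693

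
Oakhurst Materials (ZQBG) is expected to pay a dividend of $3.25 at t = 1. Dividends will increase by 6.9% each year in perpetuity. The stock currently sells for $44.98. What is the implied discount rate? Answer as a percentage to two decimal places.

Rearranging the constant-growth DDM: r = D₁/P₀ + g.
r = 3.2500 / 44.98 + 0.069 = 0.07225 + 0.069 = 0.14125

14.13%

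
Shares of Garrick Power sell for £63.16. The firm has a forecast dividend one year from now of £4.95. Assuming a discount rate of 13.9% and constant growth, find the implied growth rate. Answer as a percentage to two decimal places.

6.06%

From P₀ = D₁/(r − g), the implied growth is g = r − D₁/P₀.
g = 0.139 − 4.95/63.16 = 0.139 − 0.07837 = 0.06063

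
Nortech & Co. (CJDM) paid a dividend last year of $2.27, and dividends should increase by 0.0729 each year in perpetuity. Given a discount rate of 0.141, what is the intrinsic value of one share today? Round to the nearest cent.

Gordon growth model: P₀ = D₁/(r − g). D₁ = 2.27 × (1 + 0.0729) = 2.4355.
P₀ = 2.4355 / (0.141 − 0.0729) = 2.4355 / 0.0681 = 35.7633

$35.76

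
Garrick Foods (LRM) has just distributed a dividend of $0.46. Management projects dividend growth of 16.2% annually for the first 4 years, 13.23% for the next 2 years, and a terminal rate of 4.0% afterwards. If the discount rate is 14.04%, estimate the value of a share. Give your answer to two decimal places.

Three-stage DDM. Project D₁…D_6; terminal Gordon value at t=6 with g = 0.04; discount at r = 0.1404.
D_1 = 0.5345
D_2 = 0.6211
D_3 = 0.7217
D_4 = 0.8387
D_5 = 0.9496
D_6 = 1.0752
TV_6 = 1.1182/(0.1404−0.04) = 11.1379
P₀ = Σ Dₜ/(1+r)ᵗ + TV_6/(1+r)^6 = 7.9736

$7.97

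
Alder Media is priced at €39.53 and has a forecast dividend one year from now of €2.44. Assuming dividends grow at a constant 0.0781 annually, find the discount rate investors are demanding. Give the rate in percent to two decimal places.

Rearranging the constant-growth DDM: r = D₁/P₀ + g.
r = 2.4400 / 39.53 + 0.0781 = 0.06173 + 0.0781 = 0.13983

13.98%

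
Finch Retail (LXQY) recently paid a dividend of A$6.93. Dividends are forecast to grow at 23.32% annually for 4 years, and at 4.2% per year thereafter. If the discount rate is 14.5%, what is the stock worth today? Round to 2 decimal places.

A$127.82

Two-stage DDM. Project D₁…D_4 at 0.2332, terminal growth 0.042, discount at r = 0.145.
D_1 = 8.5461
D_2 = 10.5390
D_3 = 12.9967
D_4 = 16.0276
Terminal value at t=4: TV = D_5/(r−g) = 16.7007/(0.145−0.042) = 162.1428
P₀ = 8.5461/(1+0.145)^1 + 10.5390/(1+0.145)^2 + 12.9967/(1+0.145)^3 + 16.0276/(1+0.145)^4 + 162.1428/(1+0.145)^4 = 127.8212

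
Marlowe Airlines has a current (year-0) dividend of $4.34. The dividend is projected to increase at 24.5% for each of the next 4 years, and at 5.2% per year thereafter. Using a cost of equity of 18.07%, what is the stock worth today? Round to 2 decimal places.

$63.71

Two-stage DDM. Project D₁…D_4 at 0.245, terminal growth 0.052, discount at r = 0.1807.
D_1 = 5.4033
D_2 = 6.7271
D_3 = 8.3753
D_4 = 10.4272
Terminal value at t=4: TV = D_5/(r−g) = 10.9694/(0.1807−0.052) = 85.2323
P₀ = 5.4033/(1+0.1807)^1 + 6.7271/(1+0.1807)^2 + 8.3753/(1+0.1807)^3 + 10.4272/(1+0.1807)^4 + 85.2323/(1+0.1807)^4 = 63.7135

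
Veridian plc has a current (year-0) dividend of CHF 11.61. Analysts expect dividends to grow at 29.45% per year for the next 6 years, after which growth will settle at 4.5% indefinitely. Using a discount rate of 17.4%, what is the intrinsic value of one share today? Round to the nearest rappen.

Two-stage DDM. Project D₁…D_6 at 0.2945, terminal growth 0.045, discount at r = 0.174.
D_1 = 15.0291
D_2 = 19.4552
D_3 = 25.1848
D_4 = 32.6017
D_5 = 42.2029
D_6 = 54.6317
Terminal value at t=6: TV = D_7/(r−g) = 57.0901/(0.174−0.045) = 442.5590
P₀ = 15.0291/(1+0.174)^1 + 19.4552/(1+0.174)^2 + 25.1848/(1+0.174)^3 + 32.6017/(1+0.174)^4 + 42.2029/(1+0.174)^5 + 54.6317/(1+0.174)^6 + 442.5590/(1+0.174)^6 = 268.4626

CHF 268.46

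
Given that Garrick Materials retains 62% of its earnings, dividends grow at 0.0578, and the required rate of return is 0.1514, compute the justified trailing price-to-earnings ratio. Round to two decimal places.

Payout ratio b = 1 − 0.62 = 0.38.
Justified trailing P/E = b(1+g)/(r−g) = 0.38×(1+0.0578)/(0.1514−0.0578) = 4.2945

4.29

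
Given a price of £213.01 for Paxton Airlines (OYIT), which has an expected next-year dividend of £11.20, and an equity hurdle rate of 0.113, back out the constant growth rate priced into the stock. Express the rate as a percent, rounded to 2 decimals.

From P₀ = D₁/(r − g), the implied growth is g = r − D₁/P₀.
g = 0.113 − 11.20/213.01 = 0.113 − 0.05258 = 0.06042

6.04%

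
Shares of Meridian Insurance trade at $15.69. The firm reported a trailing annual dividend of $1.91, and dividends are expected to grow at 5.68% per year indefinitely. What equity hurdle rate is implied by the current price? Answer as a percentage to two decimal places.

Rearranging the constant-growth DDM: r = D₁/P₀ + g.
D₁ = 1.91 × (1 + 0.0568) = 2.0185.
r = 2.0185 / 15.69 + 0.0568 = 0.12865 + 0.0568 = 0.18545

18.54%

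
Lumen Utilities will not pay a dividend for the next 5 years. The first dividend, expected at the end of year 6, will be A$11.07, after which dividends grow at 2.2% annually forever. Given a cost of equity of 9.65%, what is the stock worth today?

A$93.75

Deferred-dividend DDM. At t=5 the remaining stream is a growing perpetuity with first payment D_6 = 11.07.
V_5 = D_6/(r−g) = 11.07/(0.0965−0.022) = 148.5906
P₀ = V_5/(1+r)^5 = 148.5906/(1+0.0965)^5 = 93.7450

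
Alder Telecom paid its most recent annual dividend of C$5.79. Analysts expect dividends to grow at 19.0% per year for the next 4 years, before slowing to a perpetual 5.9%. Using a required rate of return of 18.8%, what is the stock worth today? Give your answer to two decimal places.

C$71.11

Two-stage DDM. Project D₁…D_4 at 0.19, terminal growth 0.059, discount at r = 0.188.
D_1 = 6.8901
D_2 = 8.1992
D_3 = 9.7571
D_4 = 11.6109
Terminal value at t=4: TV = D_5/(r−g) = 12.2960/(0.188−0.059) = 95.3175
P₀ = 6.8901/(1+0.188)^1 + 8.1992/(1+0.188)^2 + 9.7571/(1+0.188)^3 + 11.6109/(1+0.188)^4 + 95.3175/(1+0.188)^4 = 71.1104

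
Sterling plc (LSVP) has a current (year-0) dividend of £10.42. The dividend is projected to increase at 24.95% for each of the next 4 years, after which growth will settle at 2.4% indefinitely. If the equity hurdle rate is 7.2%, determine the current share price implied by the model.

£472.33

Two-stage DDM. Project D₁…D_4 at 0.2495, terminal growth 0.024, discount at r = 0.072.
D_1 = 13.0198
D_2 = 16.2682
D_3 = 20.3272
D_4 = 25.3988
Terminal value at t=4: TV = D_5/(r−g) = 26.0083/(0.072−0.024) = 541.8405
P₀ = 13.0198/(1+0.072)^1 + 16.2682/(1+0.072)^2 + 20.3272/(1+0.072)^3 + 25.3988/(1+0.072)^4 + 541.8405/(1+0.072)^4 = 472.3257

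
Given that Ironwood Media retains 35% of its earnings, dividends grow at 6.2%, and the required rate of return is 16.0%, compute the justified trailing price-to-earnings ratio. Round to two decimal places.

7.04

Payout ratio b = 1 − 0.35 = 0.65.
Justified trailing P/E = b(1+g)/(r−g) = 0.65×(1+0.062)/(0.16−0.062) = 7.0439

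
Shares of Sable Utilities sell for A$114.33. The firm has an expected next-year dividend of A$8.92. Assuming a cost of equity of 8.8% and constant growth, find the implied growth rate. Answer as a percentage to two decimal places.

1.00%

From P₀ = D₁/(r − g), the implied growth is g = r − D₁/P₀.
g = 0.088 − 8.92/114.33 = 0.088 − 0.07802 = 0.00998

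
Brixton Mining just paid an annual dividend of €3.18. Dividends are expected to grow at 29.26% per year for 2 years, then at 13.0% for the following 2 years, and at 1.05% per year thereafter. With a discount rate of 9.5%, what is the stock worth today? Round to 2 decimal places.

€73.91

Three-stage DDM. Project D₁…D_4; terminal Gordon value at t=4 with g = 0.0105; discount at r = 0.095.
D_1 = 4.1105
D_2 = 5.3132
D_3 = 6.0039
D_4 = 6.7844
TV_4 = 6.8556/(0.095−0.0105) = 81.1320
P₀ = Σ Dₜ/(1+r)ᵗ + TV_4/(1+r)^4 = 73.9104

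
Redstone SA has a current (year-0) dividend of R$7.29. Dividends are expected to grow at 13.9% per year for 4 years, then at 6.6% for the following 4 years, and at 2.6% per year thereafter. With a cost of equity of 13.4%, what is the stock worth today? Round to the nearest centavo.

R$110.01

Three-stage DDM. Project D₁…D_8; terminal Gordon value at t=8 with g = 0.026; discount at r = 0.134.
D_1 = 8.3033
D_2 = 9.4575
D_3 = 10.7721
D_4 = 12.2694
D_5 = 13.0792
D_6 = 13.9424
D_7 = 14.8626
D_8 = 15.8435
TV_8 = 16.2554/(0.134−0.026) = 150.5133
P₀ = Σ Dₜ/(1+r)ᵗ + TV_8/(1+r)^8 = 110.0094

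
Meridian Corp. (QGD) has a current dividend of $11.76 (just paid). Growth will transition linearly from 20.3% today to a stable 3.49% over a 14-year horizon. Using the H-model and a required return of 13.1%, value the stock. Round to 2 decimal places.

H-model: P₀ = D₀[(1+g_L) + H(g_S−g_L)]/(r−g_L), with H = 14/2 = 7.
P₀ = 11.76 × [(1+0.0349) + 7×(0.203−0.0349)] / (0.131−0.0349)
   = 11.76 × 2.2116 / 0.0961 = 270.6391

$270.64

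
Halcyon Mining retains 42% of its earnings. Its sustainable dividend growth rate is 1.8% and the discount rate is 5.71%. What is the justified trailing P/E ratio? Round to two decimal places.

15.10

Payout ratio b = 1 − 0.42 = 0.58.
Justified trailing P/E = b(1+g)/(r−g) = 0.58×(1+0.018)/(0.0571−0.018) = 15.1008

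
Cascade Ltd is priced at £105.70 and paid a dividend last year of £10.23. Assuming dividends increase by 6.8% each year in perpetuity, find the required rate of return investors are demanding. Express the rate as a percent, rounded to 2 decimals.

Rearranging the constant-growth DDM: r = D₁/P₀ + g.
D₁ = 10.23 × (1 + 0.068) = 10.9256.
r = 10.9256 / 105.70 + 0.068 = 0.10336 + 0.068 = 0.17136

17.14%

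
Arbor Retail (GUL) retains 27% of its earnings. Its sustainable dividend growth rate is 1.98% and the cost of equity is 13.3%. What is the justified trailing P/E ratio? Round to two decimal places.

6.58

Payout ratio b = 1 − 0.27 = 0.73.
Justified trailing P/E = b(1+g)/(r−g) = 0.73×(1+0.0198)/(0.133−0.0198) = 6.5764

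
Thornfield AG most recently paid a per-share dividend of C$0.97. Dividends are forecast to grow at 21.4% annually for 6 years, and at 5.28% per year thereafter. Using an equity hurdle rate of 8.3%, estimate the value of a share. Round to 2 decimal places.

Two-stage DDM. Project D₁…D_6 at 0.214, terminal growth 0.0528, discount at r = 0.083.
D_1 = 1.1776
D_2 = 1.4296
D_3 = 1.7355
D_4 = 2.1069
D_5 = 2.5578
D_6 = 3.1052
Terminal value at t=6: TV = D_7/(r−g) = 3.2691/(0.083−0.0528) = 108.2487
P₀ = 1.1776/(1+0.083)^1 + 1.4296/(1+0.083)^2 + 1.7355/(1+0.083)^3 + 2.1069/(1+0.083)^4 + 2.5578/(1+0.083)^5 + 3.1052/(1+0.083)^6 + 108.2487/(1+0.083)^6 = 75.9344

C$75.93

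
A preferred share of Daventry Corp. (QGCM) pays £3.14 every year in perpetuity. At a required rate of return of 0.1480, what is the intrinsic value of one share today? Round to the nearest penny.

Zero-growth DDM (perpetuity): P₀ = D/r = 3.14 / 0.148 = 21.2162

£21.22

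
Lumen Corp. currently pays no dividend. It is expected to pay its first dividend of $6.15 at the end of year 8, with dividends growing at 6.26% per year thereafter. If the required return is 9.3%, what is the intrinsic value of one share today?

Deferred-dividend DDM. At t=7 the remaining stream is a growing perpetuity with first payment D_8 = 6.15.
V_7 = D_8/(r−g) = 6.15/(0.093−0.0626) = 202.3026
P₀ = V_7/(1+r)^7 = 202.3026/(1+0.093)^7 = 108.5576

$108.56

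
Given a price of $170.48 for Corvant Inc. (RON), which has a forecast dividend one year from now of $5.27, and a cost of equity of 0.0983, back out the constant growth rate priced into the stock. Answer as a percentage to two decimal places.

6.74%

From P₀ = D₁/(r − g), the implied growth is g = r − D₁/P₀.
g = 0.0983 − 5.27/170.48 = 0.0983 − 0.03091 = 0.06739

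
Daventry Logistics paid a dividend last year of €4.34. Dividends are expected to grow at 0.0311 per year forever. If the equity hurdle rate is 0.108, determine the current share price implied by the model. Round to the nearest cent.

€58.19

Gordon growth model: P₀ = D₁/(r − g). D₁ = 4.34 × (1 + 0.0311) = 4.4750.
P₀ = 4.4750 / (0.108 − 0.0311) = 4.4750 / 0.0769 = 58.1921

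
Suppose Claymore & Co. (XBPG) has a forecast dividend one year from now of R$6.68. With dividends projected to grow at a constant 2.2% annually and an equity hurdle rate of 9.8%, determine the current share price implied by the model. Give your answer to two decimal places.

Gordon growth model: P₀ = D₁/(r − g), with D₁ = 6.68 given directly.
P₀ = 6.6800 / (0.098 − 0.022) = 6.6800 / 0.076 = 87.8947

R$87.89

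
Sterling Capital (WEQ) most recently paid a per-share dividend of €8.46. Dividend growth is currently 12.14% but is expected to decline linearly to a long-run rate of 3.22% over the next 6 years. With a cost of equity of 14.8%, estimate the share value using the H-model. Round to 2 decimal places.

€94.96

H-model: P₀ = D₀[(1+g_L) + H(g_S−g_L)]/(r−g_L), with H = 6/2 = 3.
P₀ = 8.46 × [(1+0.0322) + 3×(0.1214−0.0322)] / (0.148−0.0322)
   = 8.46 × 1.2998 / 0.1158 = 94.9595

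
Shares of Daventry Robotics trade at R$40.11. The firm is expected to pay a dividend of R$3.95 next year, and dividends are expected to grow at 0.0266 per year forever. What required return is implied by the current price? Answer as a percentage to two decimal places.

12.51%

Rearranging the constant-growth DDM: r = D₁/P₀ + g.
r = 3.9500 / 40.11 + 0.0266 = 0.09848 + 0.0266 = 0.12508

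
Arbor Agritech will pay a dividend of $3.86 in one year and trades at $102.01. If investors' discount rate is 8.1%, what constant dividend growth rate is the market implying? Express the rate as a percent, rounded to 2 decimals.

4.32%

From P₀ = D₁/(r − g), the implied growth is g = r − D₁/P₀.
g = 0.081 − 3.86/102.01 = 0.081 − 0.03784 = 0.04316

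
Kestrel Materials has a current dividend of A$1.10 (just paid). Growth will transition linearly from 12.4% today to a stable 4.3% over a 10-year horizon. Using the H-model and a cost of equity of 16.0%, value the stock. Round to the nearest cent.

H-model: P₀ = D₀[(1+g_L) + H(g_S−g_L)]/(r−g_L), with H = 10/2 = 5.
P₀ = 1.10 × [(1+0.043) + 5×(0.124−0.043)] / (0.16−0.043)
   = 1.10 × 1.4480 / 0.117 = 13.6137

A$13.61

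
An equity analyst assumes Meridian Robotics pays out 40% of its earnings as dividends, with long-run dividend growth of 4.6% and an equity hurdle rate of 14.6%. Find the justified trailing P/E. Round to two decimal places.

Justified trailing P/E = b(1+g)/(r−g) = 0.40×(1+0.046)/(0.146−0.046) = 4.1840

4.18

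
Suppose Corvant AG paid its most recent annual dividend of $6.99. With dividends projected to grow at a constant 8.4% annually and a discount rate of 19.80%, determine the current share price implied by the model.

$66.47

Gordon growth model: P₀ = D₁/(r − g). D₁ = 6.99 × (1 + 0.084) = 7.5772.
P₀ = 7.5772 / (0.198 − 0.084) = 7.5772 / 0.114 = 66.4663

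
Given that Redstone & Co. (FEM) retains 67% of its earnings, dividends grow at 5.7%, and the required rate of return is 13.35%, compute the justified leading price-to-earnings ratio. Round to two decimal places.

Payout ratio b = 1 − 0.67 = 0.33.
Justified leading P/E = b/(r−g) = 0.33/(0.1335−0.057) = 4.3137

4.31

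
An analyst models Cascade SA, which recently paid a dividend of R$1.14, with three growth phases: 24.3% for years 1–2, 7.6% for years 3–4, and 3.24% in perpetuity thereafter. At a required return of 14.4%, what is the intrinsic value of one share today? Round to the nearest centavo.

R$16.06

Three-stage DDM. Project D₁…D_4; terminal Gordon value at t=4 with g = 0.0324; discount at r = 0.144.
D_1 = 1.4170
D_2 = 1.7614
D_3 = 1.8952
D_4 = 2.0393
TV_4 = 2.1053/(0.144−0.0324) = 18.8649
P₀ = Σ Dₜ/(1+r)ᵗ + TV_4/(1+r)^4 = 16.0551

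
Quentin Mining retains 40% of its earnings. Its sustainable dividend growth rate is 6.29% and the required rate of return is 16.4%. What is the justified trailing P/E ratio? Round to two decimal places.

Payout ratio b = 1 − 0.40 = 0.60.
Justified trailing P/E = b(1+g)/(r−g) = 0.60×(1+0.0629)/(0.164−0.0629) = 6.3080

6.31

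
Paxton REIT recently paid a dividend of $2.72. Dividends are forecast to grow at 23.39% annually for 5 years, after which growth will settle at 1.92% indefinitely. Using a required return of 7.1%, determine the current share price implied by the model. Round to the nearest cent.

$129.85

Two-stage DDM. Project D₁…D_5 at 0.2339, terminal growth 0.0192, discount at r = 0.071.
D_1 = 3.3562
D_2 = 4.1412
D_3 = 5.1099
D_4 = 6.3051
D_5 = 7.7798
Terminal value at t=5: TV = D_6/(r−g) = 7.9292/(0.071−0.0192) = 153.0729
P₀ = 3.3562/(1+0.071)^1 + 4.1412/(1+0.071)^2 + 5.1099/(1+0.071)^3 + 6.3051/(1+0.071)^4 + 7.7798/(1+0.071)^5 + 153.0729/(1+0.071)^5 = 129.8471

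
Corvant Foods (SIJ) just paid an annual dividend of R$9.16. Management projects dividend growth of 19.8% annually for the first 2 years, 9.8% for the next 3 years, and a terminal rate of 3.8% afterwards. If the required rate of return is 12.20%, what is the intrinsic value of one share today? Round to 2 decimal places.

R$171.17

Three-stage DDM. Project D₁…D_5; terminal Gordon value at t=5 with g = 0.038; discount at r = 0.122.
D_1 = 10.9737
D_2 = 13.1465
D_3 = 14.4348
D_4 = 15.8494
D_5 = 17.4027
TV_5 = 18.0640/(0.122−0.038) = 215.0474
P₀ = Σ Dₜ/(1+r)ᵗ + TV_5/(1+r)^5 = 171.1710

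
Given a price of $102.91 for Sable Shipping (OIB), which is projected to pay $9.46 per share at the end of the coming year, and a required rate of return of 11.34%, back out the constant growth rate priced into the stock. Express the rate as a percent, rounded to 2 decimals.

2.15%

From P₀ = D₁/(r − g), the implied growth is g = r − D₁/P₀.
g = 0.1134 − 9.46/102.91 = 0.1134 − 0.09192 = 0.02148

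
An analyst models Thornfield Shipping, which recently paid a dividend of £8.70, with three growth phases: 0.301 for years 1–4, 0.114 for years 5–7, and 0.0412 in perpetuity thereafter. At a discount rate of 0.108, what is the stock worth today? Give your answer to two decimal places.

Three-stage DDM. Project D₁…D_7; terminal Gordon value at t=7 with g = 0.0412; discount at r = 0.108.
D_1 = 11.3187
D_2 = 14.7256
D_3 = 19.1580
D_4 = 24.9246
D_5 = 27.7660
D_6 = 30.9313
D_7 = 34.4575
TV_7 = 35.8772/(0.108−0.0412) = 537.0834
P₀ = Σ Dₜ/(1+r)ᵗ + TV_7/(1+r)^7 = 364.9608

£364.96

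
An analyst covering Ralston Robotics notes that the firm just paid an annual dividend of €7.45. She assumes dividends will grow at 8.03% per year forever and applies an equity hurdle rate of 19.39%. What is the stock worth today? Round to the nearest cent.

€70.85

Gordon growth model: P₀ = D₁/(r − g). D₁ = 7.45 × (1 + 0.0803) = 8.0482.
P₀ = 8.0482 / (0.1939 − 0.0803) = 8.0482 / 0.1136 = 70.8471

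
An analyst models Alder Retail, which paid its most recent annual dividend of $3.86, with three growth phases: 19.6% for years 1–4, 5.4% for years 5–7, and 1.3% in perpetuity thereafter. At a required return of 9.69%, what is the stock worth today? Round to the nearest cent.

Three-stage DDM. Project D₁…D_7; terminal Gordon value at t=7 with g = 0.013; discount at r = 0.0969.
D_1 = 4.6166
D_2 = 5.5214
D_3 = 6.6036
D_4 = 7.8979
D_5 = 8.3244
D_6 = 8.7739
D_7 = 9.2477
TV_7 = 9.3679/(0.0969−0.013) = 111.6558
P₀ = Σ Dₜ/(1+r)ᵗ + TV_7/(1+r)^7 = 92.8168

$92.82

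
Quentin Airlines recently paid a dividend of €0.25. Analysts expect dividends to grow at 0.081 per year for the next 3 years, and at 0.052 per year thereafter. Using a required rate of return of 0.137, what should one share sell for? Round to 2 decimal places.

€3.34

Two-stage DDM. Project D₁…D_3 at 0.081, terminal growth 0.052, discount at r = 0.137.
D_1 = 0.2702
D_2 = 0.2921
D_3 = 0.3158
Terminal value at t=3: TV = D_4/(r−g) = 0.3322/(0.137−0.052) = 3.9085
P₀ = 0.2702/(1+0.137)^1 + 0.2921/(1+0.137)^2 + 0.3158/(1+0.137)^3 + 3.9085/(1+0.137)^3 = 3.3376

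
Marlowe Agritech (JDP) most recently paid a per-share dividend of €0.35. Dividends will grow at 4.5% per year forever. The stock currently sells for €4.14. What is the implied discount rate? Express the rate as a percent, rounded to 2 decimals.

Rearranging the constant-growth DDM: r = D₁/P₀ + g.
D₁ = 0.35 × (1 + 0.045) = 0.3657.
r = 0.3657 / 4.14 + 0.045 = 0.08835 + 0.045 = 0.13335

13.33%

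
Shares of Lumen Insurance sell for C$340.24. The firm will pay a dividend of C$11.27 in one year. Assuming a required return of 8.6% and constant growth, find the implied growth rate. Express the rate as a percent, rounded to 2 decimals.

From P₀ = D₁/(r − g), the implied growth is g = r − D₁/P₀.
g = 0.086 − 11.27/340.24 = 0.086 − 0.03312 = 0.05288

5.29%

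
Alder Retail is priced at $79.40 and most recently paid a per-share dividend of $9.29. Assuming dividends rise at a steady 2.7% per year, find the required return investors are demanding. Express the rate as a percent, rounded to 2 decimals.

Rearranging the constant-growth DDM: r = D₁/P₀ + g.
D₁ = 9.29 × (1 + 0.027) = 9.5408.
r = 9.5408 / 79.40 + 0.027 = 0.12016 + 0.027 = 0.14716

14.72%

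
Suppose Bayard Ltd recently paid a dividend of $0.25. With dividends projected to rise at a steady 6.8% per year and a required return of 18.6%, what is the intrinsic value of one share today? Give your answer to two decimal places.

$2.26

Gordon growth model: P₀ = D₁/(r − g). D₁ = 0.25 × (1 + 0.068) = 0.2670.
P₀ = 0.2670 / (0.186 − 0.068) = 0.2670 / 0.118 = 2.2627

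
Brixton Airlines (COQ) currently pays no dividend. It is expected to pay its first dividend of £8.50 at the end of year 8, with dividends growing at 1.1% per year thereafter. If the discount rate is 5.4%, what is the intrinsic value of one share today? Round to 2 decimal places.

Deferred-dividend DDM. At t=7 the remaining stream is a growing perpetuity with first payment D_8 = 8.50.
V_7 = D_8/(r−g) = 8.50/(0.054−0.011) = 197.6744
P₀ = V_7/(1+r)^7 = 197.6744/(1+0.054)^7 = 136.7937

£136.79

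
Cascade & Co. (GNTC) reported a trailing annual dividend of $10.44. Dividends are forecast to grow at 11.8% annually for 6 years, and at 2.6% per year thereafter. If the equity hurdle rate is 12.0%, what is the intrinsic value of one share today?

Two-stage DDM. Project D₁…D_6 at 0.118, terminal growth 0.026, discount at r = 0.12.
D_1 = 11.6719
D_2 = 13.0492
D_3 = 14.5890
D_4 = 16.3105
D_5 = 18.2352
D_6 = 20.3869
Terminal value at t=6: TV = D_7/(r−g) = 20.9170/(0.12−0.026) = 222.5209
P₀ = 11.6719/(1+0.12)^1 + 13.0492/(1+0.12)^2 + 14.5890/(1+0.12)^3 + 16.3105/(1+0.12)^4 + 18.2352/(1+0.12)^5 + 20.3869/(1+0.12)^6 + 222.5209/(1+0.12)^6 = 174.9857

$174.99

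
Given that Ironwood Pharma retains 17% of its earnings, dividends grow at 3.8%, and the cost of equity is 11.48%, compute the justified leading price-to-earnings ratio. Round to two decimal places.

Payout ratio b = 1 − 0.17 = 0.83.
Justified leading P/E = b/(r−g) = 0.83/(0.1148−0.038) = 10.8073

10.81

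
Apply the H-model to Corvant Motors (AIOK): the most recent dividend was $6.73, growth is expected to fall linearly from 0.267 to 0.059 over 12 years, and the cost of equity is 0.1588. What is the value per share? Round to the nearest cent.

H-model: P₀ = D₀[(1+g_L) + H(g_S−g_L)]/(r−g_L), with H = 12/2 = 6.
P₀ = 6.73 × [(1+0.059) + 6×(0.267−0.059)] / (0.1588−0.059)
   = 6.73 × 2.3070 / 0.0998 = 155.5722

$155.57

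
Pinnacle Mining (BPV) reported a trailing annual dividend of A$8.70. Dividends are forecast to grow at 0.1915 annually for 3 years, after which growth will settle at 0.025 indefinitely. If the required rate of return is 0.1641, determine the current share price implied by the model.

A$96.09

Two-stage DDM. Project D₁…D_3 at 0.1915, terminal growth 0.025, discount at r = 0.1641.
D_1 = 10.3660
D_2 = 12.3511
D_3 = 14.7164
Terminal value at t=3: TV = D_4/(r−g) = 15.0843/(0.1641−0.025) = 108.4422
P₀ = 10.3660/(1+0.1641)^1 + 12.3511/(1+0.1641)^2 + 14.7164/(1+0.1641)^3 + 108.4422/(1+0.1641)^3 = 96.0909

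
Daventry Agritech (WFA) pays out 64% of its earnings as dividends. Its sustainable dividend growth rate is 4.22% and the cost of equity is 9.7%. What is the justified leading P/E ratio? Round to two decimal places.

Justified leading P/E = b/(r−g) = 0.64/(0.097−0.0422) = 11.6788

11.68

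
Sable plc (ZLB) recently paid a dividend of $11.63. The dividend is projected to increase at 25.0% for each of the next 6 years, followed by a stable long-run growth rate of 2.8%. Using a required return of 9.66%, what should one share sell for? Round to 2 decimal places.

$495.44

Two-stage DDM. Project D₁…D_6 at 0.25, terminal growth 0.028, discount at r = 0.0966.
D_1 = 14.5375
D_2 = 18.1719
D_3 = 22.7148
D_4 = 28.3936
D_5 = 35.4919
D_6 = 44.3649
Terminal value at t=6: TV = D_7/(r−g) = 45.6071/(0.0966−0.028) = 664.8272
P₀ = 14.5375/(1+0.0966)^1 + 18.1719/(1+0.0966)^2 + 22.7148/(1+0.0966)^3 + 28.3936/(1+0.0966)^4 + 35.4919/(1+0.0966)^5 + 44.3649/(1+0.0966)^6 + 664.8272/(1+0.0966)^6 = 495.4353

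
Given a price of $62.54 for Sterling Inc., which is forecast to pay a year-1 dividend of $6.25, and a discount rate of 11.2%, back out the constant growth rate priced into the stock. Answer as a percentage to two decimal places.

From P₀ = D₁/(r − g), the implied growth is g = r − D₁/P₀.
g = 0.112 − 6.25/62.54 = 0.112 − 0.09994 = 0.01206

1.21%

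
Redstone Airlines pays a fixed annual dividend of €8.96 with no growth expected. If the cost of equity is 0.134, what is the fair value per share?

Zero-growth DDM (perpetuity): P₀ = D/r = 8.96 / 0.134 = 66.8657

€66.87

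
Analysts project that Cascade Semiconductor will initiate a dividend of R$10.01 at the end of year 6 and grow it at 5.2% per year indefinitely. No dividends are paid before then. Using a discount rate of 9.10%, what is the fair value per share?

Deferred-dividend DDM. At t=5 the remaining stream is a growing perpetuity with first payment D_6 = 10.01.
V_5 = D_6/(r−g) = 10.01/(0.091−0.052) = 256.6667
P₀ = V_5/(1+r)^5 = 256.6667/(1+0.091)^5 = 166.0526

R$166.05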